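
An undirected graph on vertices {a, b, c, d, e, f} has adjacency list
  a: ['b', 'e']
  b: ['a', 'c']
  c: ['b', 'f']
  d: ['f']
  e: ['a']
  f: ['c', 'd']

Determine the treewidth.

1

A width-1 tree decomposition is:
Bags: B1 = {b, c}  B2 = {a, b}  B3 = {a, e}  B4 = {c, f}  B5 = {d, f}
Tree: B1–B2, B2–B3, B1–B4, B4–B5
The largest bag has 2 vertices, giving width 1; this decomposition certifies tw(G) ≤ 1. Since G has at least one edge (e.g. b–c), it is not an edgeless graph, so tw(G) ≥ 1. Combining the bounds, tw(G) = 1.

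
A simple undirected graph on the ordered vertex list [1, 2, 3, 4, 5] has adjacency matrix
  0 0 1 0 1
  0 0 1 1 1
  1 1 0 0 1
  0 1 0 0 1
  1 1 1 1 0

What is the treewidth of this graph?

A width-2 tree decomposition is:
Bags: B1 = {2, 4, 5}  B2 = {2, 3, 5}  B3 = {1, 3, 5}
Tree: B1–B2, B2–B3
Every bag has size at most 3, so the width is 3 − 1 = 2 and tw(G) ≤ 2. On the other hand G contains the 3-clique {1, 3, 5}. A clique must lie in a single bag of any decomposition, so no decomposition can have width below 2. Combining the bounds, tw(G) = 2.

2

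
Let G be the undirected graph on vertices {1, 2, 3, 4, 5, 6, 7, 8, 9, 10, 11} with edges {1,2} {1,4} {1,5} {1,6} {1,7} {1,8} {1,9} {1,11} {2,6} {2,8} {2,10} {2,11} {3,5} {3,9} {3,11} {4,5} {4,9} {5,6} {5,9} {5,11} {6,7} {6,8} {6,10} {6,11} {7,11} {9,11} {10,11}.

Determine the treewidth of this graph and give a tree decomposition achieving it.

Treewidth 3.
Bags: B1 = {1, 2, 6, 11}  B2 = {1, 6, 7, 11}  B3 = {1, 2, 6, 8}  B4 = {2, 6, 10, 11}  B5 = {1, 5, 6, 11}  B6 = {1, 5, 9, 11}  B7 = {1, 4, 5, 9}  B8 = {3, 5, 9, 11}
Tree: B1–B2, B1–B3, B1–B4, B1–B5, B5–B6, B6–B7, B6–B8

The largest bag has 4 vertices, giving width 3; this decomposition certifies tw(G) ≤ 3. Conversely, {1, 5, 9, 11} is a clique of size 4, and the vertices of any clique must share a bag in every tree decomposition; so some bag has ≥ 4 vertices and tw(G) ≥ 3. The upper and lower bounds meet at 3, so that is the treewidth.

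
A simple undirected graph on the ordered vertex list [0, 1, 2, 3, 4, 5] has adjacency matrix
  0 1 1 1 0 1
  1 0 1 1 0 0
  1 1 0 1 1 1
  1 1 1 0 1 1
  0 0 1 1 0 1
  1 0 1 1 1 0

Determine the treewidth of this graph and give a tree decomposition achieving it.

The largest bag has 4 vertices, giving width 3; this decomposition certifies tw(G) ≤ 3. For the lower bound, the 4 vertices {0, 1, 2, 3} are pairwise adjacent, and any tree decomposition puts a clique entirely inside one bag — forcing width ≥ 3. Hence tw(G) = 3 exactly.

Treewidth 3.
One such decomposition:
Bags: B1 = {0, 2, 3, 5}  B2 = {2, 3, 4, 5}  B3 = {0, 1, 2, 3}
Tree: B1–B2, B1–B3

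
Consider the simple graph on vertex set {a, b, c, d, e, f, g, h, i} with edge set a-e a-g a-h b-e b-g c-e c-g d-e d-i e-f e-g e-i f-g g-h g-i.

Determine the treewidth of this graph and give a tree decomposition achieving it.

The largest bag has 3 vertices, giving width 2; this decomposition certifies tw(G) ≤ 2. On the other hand G contains the 3-clique {d, e, i}. A clique must lie in a single bag of any decomposition, so no decomposition can have width below 2. Therefore the treewidth is 2.

Treewidth 2.
Bags: B1 = {a, e, g}  B2 = {a, g, h}  B3 = {e, g, i}  B4 = {d, e, i}  B5 = {c, e, g}  B6 = {e, f, g}  B7 = {b, e, g}
Tree: B1–B2, B1–B3, B3–B4, B1–B5, B3–B6, B3–B7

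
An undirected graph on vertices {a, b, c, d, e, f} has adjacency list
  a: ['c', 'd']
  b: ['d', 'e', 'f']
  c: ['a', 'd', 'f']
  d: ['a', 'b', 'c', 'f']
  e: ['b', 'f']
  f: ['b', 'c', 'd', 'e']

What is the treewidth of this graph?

A width-2 tree decomposition is:
Bags: B1 = {c, d, f}  B2 = {a, c, d}  B3 = {b, d, f}  B4 = {b, e, f}
Tree: B1–B2, B1–B3, B3–B4
Every bag has size at most 3, so the width is 3 − 1 = 2 and tw(G) ≤ 2. Conversely, {a, c, d} is a clique of size 3, and the vertices of any clique must share a bag in every tree decomposition; so some bag has ≥ 3 vertices and tw(G) ≥ 2. Combining the bounds, tw(G) = 2.

2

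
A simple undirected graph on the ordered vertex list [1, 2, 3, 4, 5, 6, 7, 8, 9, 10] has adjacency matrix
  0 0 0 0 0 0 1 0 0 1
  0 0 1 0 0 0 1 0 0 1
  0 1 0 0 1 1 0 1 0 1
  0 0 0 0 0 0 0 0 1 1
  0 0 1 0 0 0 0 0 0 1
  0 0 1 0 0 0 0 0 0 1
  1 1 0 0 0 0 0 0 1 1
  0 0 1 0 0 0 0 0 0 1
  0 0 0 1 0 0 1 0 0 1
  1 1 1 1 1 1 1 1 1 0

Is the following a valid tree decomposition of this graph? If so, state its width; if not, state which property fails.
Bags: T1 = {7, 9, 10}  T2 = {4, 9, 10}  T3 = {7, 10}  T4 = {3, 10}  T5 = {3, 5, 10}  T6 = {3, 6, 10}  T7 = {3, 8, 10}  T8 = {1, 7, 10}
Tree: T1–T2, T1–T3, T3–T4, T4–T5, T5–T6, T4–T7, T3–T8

No — vertex 2 appears in no bag.

A tree decomposition must satisfy three properties: every vertex lies in some bag; for every edge, both endpoints lie together in some bag; and for every vertex, the bags containing it form a connected subtree. Here vertex 2 appears in no bag, so the decomposition is invalid.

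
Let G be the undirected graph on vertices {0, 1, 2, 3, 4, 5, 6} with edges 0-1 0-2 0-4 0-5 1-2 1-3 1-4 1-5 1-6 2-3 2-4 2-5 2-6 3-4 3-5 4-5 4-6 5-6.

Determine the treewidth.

4

A width-4 tree decomposition is:
Bags: B1 = {1, 2, 4, 5, 6}  B2 = {1, 2, 3, 4, 5}  B3 = {0, 1, 2, 4, 5}
Tree: B1–B2, B2–B3
The largest bag has 5 vertices, giving width 4; this decomposition certifies tw(G) ≤ 4. On the other hand G contains the 5-clique {0, 1, 2, 4, 5}. A clique must lie in a single bag of any decomposition, so no decomposition can have width below 4. Therefore the treewidth is 4.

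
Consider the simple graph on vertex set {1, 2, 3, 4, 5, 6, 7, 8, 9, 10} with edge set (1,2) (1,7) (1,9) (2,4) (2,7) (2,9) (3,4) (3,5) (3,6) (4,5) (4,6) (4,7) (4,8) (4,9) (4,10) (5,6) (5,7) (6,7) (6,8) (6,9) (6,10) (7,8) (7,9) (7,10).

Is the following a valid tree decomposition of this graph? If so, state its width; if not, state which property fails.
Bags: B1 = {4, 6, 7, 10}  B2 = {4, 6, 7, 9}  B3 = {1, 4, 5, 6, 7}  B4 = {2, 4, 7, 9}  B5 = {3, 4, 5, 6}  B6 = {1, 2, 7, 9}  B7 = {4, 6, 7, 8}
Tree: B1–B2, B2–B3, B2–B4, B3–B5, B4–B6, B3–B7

A tree decomposition must satisfy three properties: every vertex lies in some bag; for every edge, both endpoints lie together in some bag; and for every vertex, the bags containing it form a connected subtree. Here bags containing vertex 1 are not connected in the tree, so the decomposition is invalid.

No — bags containing vertex 1 are not connected in the tree.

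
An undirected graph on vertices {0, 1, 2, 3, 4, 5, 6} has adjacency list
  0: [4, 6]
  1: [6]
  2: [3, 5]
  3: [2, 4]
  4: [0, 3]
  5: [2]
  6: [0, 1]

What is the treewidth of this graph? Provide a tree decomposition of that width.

Every bag has size at most 2, so the width is 2 − 1 = 1 and tw(G) ≤ 1. Any graph with an edge has treewidth ≥ 1, and G has the edge 5–2. The upper and lower bounds meet at 1, so that is the treewidth.

Treewidth 1.
Bags: B1 = {2, 5}  B2 = {2, 3}  B3 = {3, 4}  B4 = {0, 4}  B5 = {0, 6}  B6 = {1, 6}
Tree: B1–B2, B2–B3, B3–B4, B4–B5, B5–B6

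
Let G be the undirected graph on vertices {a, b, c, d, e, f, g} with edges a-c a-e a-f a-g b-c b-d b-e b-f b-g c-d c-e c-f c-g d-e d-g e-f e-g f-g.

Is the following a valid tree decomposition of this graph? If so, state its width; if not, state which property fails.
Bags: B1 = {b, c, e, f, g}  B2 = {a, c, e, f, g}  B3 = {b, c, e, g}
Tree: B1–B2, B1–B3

No — vertex d appears in no bag.

A tree decomposition must satisfy three properties: every vertex lies in some bag; for every edge, both endpoints lie together in some bag; and for every vertex, the bags containing it form a connected subtree. Here vertex d appears in no bag, so the decomposition is invalid.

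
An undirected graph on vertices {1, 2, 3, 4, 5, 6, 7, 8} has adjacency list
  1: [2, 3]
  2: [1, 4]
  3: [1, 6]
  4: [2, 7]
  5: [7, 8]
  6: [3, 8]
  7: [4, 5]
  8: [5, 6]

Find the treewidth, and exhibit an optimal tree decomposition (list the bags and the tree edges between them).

Treewidth 2.
Bags: B1 = {3, 6, 8}  B2 = {3, 5, 8}  B3 = {3, 5, 7}  B4 = {3, 4, 7}  B5 = {2, 3, 4}  B6 = {1, 2, 3}
Tree: B1–B2, B2–B3, B3–B4, B4–B5, B5–B6

The largest bag has 3 vertices, giving width 2; this decomposition certifies tw(G) ≤ 2. The edges 3–6–8–5–7–4–2–1–3 form a cycle, so G is not a tree and its treewidth is at least 2. Therefore the treewidth is 2.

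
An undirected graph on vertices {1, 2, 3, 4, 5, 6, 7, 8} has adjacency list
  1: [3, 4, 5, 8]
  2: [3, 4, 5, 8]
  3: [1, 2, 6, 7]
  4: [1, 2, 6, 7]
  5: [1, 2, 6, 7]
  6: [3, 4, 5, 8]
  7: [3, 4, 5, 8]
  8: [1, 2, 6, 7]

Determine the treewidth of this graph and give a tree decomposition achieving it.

The largest bag has 5 vertices, giving width 4; this decomposition certifies tw(G) ≤ 4. For the lower bound: the 5 vertex sets {2,4}, {6,8}, {5,7}, {1}, {3} are disjoint, each induces a connected subgraph, and every pair is joined by at least one edge of G. Contracting each set to a single vertex therefore yields K_{5} as a minor, and since treewidth is minor-monotone, tw(G) ≥ tw(K_{5}) = 4. Combining the bounds, tw(G) = 4.

Treewidth 4.
Bags: B1 = {1, 2, 4, 6, 7}  B2 = {1, 2, 6, 7, 8}  B3 = {1, 2, 5, 6, 7}  B4 = {1, 2, 3, 6, 7}
Tree: B1–B2, B2–B3, B3–B4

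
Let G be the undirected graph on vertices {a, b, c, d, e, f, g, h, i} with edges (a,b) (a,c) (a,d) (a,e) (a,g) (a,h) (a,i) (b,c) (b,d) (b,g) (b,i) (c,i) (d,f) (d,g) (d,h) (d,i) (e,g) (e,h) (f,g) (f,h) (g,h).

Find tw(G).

A width-3 tree decomposition is:
Bags: B1 = {a, e, g, h}  B2 = {a, d, g, h}  B3 = {a, b, d, g}  B4 = {a, b, d, i}  B5 = {a, b, c, i}  B6 = {d, f, g, h}
Tree: B1–B2, B2–B3, B3–B4, B4–B5, B2–B6
Every bag has size at most 4, so the width is 4 − 1 = 3 and tw(G) ≤ 3. On the other hand G contains the 4-clique {a, d, g, h}. A clique must lie in a single bag of any decomposition, so no decomposition can have width below 3. Combining the bounds, tw(G) = 3.

3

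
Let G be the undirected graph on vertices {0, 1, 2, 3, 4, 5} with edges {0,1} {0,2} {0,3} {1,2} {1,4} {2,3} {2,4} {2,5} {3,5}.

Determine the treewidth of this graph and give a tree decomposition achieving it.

Treewidth 2.
One such decomposition:
Bags: B1 = {1, 2, 4}  B2 = {0, 1, 2}  B3 = {0, 2, 3}  B4 = {2, 3, 5}
Tree: B1–B2, B2–B3, B3–B4

Each bag holds 3 vertices, so the decomposition has width 2, which upper-bounds the treewidth. For the lower bound, the 3 vertices {0, 1, 2} are pairwise adjacent, and any tree decomposition puts a clique entirely inside one bag — forcing width ≥ 2. The upper and lower bounds meet at 2, so that is the treewidth.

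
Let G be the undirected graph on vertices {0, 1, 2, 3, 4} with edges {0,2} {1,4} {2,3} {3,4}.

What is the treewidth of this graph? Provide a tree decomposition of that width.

Each bag holds 2 vertices, so the decomposition has width 1, which upper-bounds the treewidth. Since G has at least one edge (e.g. 0–2), it is not an edgeless graph, so tw(G) ≥ 1. The upper and lower bounds meet at 1, so that is the treewidth.

Treewidth 1.
One such decomposition:
Bags: B1 = {0, 2}  B2 = {2, 3}  B3 = {3, 4}  B4 = {1, 4}
Tree: B1–B2, B2–B3, B3–B4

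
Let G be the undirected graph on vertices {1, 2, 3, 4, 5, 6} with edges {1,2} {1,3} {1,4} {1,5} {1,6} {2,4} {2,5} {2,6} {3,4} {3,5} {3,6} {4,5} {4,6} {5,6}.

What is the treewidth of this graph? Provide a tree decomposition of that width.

The largest bag has 5 vertices, giving width 4; this decomposition certifies tw(G) ≤ 4. On the other hand G contains the 5-clique {1, 2, 4, 5, 6}. A clique must lie in a single bag of any decomposition, so no decomposition can have width below 4. Therefore the treewidth is 4.

Treewidth 4.
Bags: B1 = {1, 2, 4, 5, 6}  B2 = {1, 3, 4, 5, 6}
Tree: B1–B2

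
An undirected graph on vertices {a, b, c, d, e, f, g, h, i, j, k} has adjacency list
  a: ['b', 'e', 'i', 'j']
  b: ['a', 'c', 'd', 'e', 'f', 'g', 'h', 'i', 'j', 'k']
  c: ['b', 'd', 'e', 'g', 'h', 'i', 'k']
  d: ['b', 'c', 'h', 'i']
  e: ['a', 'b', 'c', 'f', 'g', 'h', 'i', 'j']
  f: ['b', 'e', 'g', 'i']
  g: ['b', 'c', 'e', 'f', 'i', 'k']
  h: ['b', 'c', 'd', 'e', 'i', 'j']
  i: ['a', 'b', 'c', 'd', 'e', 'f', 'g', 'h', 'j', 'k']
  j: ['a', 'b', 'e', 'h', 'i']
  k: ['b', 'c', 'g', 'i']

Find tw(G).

4

A width-4 tree decomposition is:
Bags: B1 = {b, c, e, h, i}  B2 = {b, c, e, g, i}  B3 = {b, c, d, h, i}  B4 = {b, e, h, i, j}  B5 = {b, c, g, i, k}  B6 = {b, e, f, g, i}  B7 = {a, b, e, i, j}
Tree: B1–B2, B1–B3, B1–B4, B2–B5, B2–B6, B4–B7
Every bag has size at most 5, so the width is 5 − 1 = 4 and tw(G) ≤ 4. For the lower bound, the 5 vertices {b, c, d, h, i} are pairwise adjacent, and any tree decomposition puts a clique entirely inside one bag — forcing width ≥ 4. Hence tw(G) = 4 exactly.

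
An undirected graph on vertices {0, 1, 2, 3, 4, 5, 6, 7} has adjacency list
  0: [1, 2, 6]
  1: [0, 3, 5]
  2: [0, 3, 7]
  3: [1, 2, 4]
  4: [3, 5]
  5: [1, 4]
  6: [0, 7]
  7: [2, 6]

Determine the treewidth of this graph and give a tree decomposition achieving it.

The largest bag has 3 vertices, giving width 2; this decomposition certifies tw(G) ≤ 2. The edges 7–6–0–2–7 form a cycle, so G is not a tree and its treewidth is at least 2. Hence tw(G) = 2 exactly.

Treewidth 2.
Bags: B1 = {2, 6, 7}  B2 = {0, 2, 6}  B3 = {0, 2, 3}  B4 = {0, 1, 3}  B5 = {1, 3, 4}  B6 = {1, 4, 5}
Tree: B1–B2, B2–B3, B3–B4, B4–B5, B5–B6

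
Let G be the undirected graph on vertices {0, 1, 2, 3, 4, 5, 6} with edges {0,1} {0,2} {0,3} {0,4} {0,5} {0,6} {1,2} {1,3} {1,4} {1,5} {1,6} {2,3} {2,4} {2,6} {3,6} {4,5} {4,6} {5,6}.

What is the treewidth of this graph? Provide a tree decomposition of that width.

Each bag holds 5 vertices, so the decomposition has width 4, which upper-bounds the treewidth. For the lower bound, the 5 vertices {0, 1, 2, 3, 6} are pairwise adjacent, and any tree decomposition puts a clique entirely inside one bag — forcing width ≥ 4. The upper and lower bounds meet at 4, so that is the treewidth.

Treewidth 4.
One such decomposition:
Bags: B1 = {0, 1, 2, 3, 6}  B2 = {0, 1, 2, 4, 6}  B3 = {0, 1, 4, 5, 6}
Tree: B1–B2, B2–B3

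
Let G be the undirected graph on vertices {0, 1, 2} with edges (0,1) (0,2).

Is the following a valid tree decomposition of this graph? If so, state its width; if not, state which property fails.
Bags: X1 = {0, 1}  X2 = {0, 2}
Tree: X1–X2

Vertex coverage: the bags together contain {0, 1, 2}, the full vertex set. Edge coverage: each edge of G has both endpoints in at least one bag. Running intersection: for every vertex, the bags containing it form a connected subtree. All three properties hold, so this is a valid tree decomposition of width max|bag| − 1 = 1, and hence tw(G) ≤ 1.

Yes; width 1.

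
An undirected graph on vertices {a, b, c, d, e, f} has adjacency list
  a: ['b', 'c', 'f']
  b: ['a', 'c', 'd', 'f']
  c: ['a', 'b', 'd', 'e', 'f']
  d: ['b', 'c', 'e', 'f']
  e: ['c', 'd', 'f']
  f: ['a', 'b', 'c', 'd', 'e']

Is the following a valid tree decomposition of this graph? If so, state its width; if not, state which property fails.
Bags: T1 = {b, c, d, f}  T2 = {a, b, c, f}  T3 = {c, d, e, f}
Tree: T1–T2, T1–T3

Yes; width 3.

Vertex coverage: the bags together contain {a, b, c, d, e, f}, the full vertex set. Edge coverage: each edge of G has both endpoints in at least one bag. Running intersection: for every vertex, the bags containing it form a connected subtree. All three properties hold, so this is a valid tree decomposition of width max|bag| − 1 = 3, and hence tw(G) ≤ 3.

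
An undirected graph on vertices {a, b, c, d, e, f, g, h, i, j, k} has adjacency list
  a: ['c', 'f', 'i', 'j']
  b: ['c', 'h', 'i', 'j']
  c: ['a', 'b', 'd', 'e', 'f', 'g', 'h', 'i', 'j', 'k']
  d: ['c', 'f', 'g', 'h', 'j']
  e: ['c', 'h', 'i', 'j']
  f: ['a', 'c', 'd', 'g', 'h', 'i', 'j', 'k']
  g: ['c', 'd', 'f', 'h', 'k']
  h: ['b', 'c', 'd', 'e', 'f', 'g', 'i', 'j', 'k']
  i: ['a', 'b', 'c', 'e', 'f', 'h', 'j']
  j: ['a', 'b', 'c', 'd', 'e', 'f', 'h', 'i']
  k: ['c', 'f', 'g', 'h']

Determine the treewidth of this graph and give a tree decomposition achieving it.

Treewidth 4.
Bags: B1 = {c, d, f, h, j}  B2 = {c, f, h, i, j}  B3 = {c, d, f, g, h}  B4 = {b, c, h, i, j}  B5 = {c, f, g, h, k}  B6 = {a, c, f, i, j}  B7 = {c, e, h, i, j}
Tree: B1–B2, B1–B3, B2–B4, B3–B5, B2–B6, B4–B7

The largest bag has 5 vertices, giving width 4; this decomposition certifies tw(G) ≤ 4. For the lower bound, the 5 vertices {c, e, h, i, j} are pairwise adjacent, and any tree decomposition puts a clique entirely inside one bag — forcing width ≥ 4. The upper and lower bounds meet at 4, so that is the treewidth.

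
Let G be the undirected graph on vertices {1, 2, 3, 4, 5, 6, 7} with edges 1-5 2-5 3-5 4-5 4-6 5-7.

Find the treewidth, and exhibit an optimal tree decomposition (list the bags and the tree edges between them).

Each bag holds 2 vertices, so the decomposition has width 1, which upper-bounds the treewidth. Since G has at least one edge (e.g. 5–1), it is not an edgeless graph, so tw(G) ≥ 1. Combining the bounds, tw(G) = 1.

Treewidth 1.
One optimal decomposition is:
Bags: B1 = {1, 5}  B2 = {4, 5}  B3 = {4, 6}  B4 = {3, 5}  B5 = {2, 5}  B6 = {5, 7}
Tree: B1–B2, B2–B3, B1–B4, B1–B5, B4–B6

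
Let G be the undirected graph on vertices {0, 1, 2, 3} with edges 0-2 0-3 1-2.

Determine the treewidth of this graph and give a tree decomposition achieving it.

Treewidth 1.
One optimal decomposition is:
Bags: B1 = {0, 2}  B2 = {1, 2}  B3 = {0, 3}
Tree: B1–B2, B1–B3

Each bag holds 2 vertices, so the decomposition has width 1, which upper-bounds the treewidth. G has an edge, so its treewidth is at least 1. Therefore the treewidth is 1.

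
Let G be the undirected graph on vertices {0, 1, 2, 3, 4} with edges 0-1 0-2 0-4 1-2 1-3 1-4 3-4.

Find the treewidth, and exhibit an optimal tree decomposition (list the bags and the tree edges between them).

Treewidth 2.
Bags: B1 = {0, 1, 2}  B2 = {0, 1, 4}  B3 = {1, 3, 4}
Tree: B1–B2, B2–B3

Every bag has size at most 3, so the width is 3 − 1 = 2 and tw(G) ≤ 2. On the other hand G contains the 3-clique {0, 1, 2}. A clique must lie in a single bag of any decomposition, so no decomposition can have width below 2. Combining the bounds, tw(G) = 2.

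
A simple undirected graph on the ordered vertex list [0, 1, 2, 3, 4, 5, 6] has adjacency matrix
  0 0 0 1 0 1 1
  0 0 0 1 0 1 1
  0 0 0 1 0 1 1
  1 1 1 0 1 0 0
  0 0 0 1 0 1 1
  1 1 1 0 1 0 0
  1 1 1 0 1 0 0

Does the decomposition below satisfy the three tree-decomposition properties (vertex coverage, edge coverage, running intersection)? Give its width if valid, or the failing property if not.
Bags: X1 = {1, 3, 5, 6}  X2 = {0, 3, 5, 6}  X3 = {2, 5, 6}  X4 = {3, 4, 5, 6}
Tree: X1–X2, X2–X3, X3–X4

A tree decomposition must satisfy three properties: every vertex lies in some bag; for every edge, both endpoints lie together in some bag; and for every vertex, the bags containing it form a connected subtree. Here edge (3,2) lies in no bag, so the decomposition is invalid.

No — edge (3,2) lies in no bag.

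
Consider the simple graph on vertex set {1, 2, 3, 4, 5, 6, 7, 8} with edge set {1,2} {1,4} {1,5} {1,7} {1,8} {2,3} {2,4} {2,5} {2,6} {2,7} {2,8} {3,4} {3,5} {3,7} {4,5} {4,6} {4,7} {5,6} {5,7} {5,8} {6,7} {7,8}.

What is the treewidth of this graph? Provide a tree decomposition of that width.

Treewidth 4.
One optimal decomposition is:
Bags: B1 = {1, 2, 5, 7, 8}  B2 = {1, 2, 4, 5, 7}  B3 = {2, 3, 4, 5, 7}  B4 = {2, 4, 5, 6, 7}
Tree: B1–B2, B2–B3, B2–B4

The largest bag has 5 vertices, giving width 4; this decomposition certifies tw(G) ≤ 4. Conversely, {1, 2, 5, 7, 8} is a clique of size 5, and the vertices of any clique must share a bag in every tree decomposition; so some bag has ≥ 5 vertices and tw(G) ≥ 4. Combining the bounds, tw(G) = 4.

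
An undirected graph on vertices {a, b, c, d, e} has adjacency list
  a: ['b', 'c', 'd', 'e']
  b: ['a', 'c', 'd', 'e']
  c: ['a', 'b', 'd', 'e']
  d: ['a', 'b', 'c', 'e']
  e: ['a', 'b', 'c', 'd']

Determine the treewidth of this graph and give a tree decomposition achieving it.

Treewidth 4.
Bags: B1 = {a, b, c, d, e}
Tree: (single bag)

With just one bag of size 5, the width is 5 − 1 = 4, so tw(G) ≤ 4. On the other hand G contains the 5-clique {a, b, c, d, e}. A clique must lie in a single bag of any decomposition, so no decomposition can have width below 4. Combining the bounds, tw(G) = 4.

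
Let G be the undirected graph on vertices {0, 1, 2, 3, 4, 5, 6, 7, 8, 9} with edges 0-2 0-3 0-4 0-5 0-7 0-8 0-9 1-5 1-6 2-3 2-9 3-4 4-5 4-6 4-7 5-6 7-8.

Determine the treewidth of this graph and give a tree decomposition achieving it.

Treewidth 2.
One optimal decomposition is:
Bags: B1 = {0, 7, 8}  B2 = {0, 4, 7}  B3 = {0, 4, 5}  B4 = {0, 3, 4}  B5 = {4, 5, 6}  B6 = {0, 2, 3}  B7 = {1, 5, 6}  B8 = {0, 2, 9}
Tree: B1–B2, B2–B3, B3–B4, B3–B5, B4–B6, B5–B7, B6–B8

Each bag holds 3 vertices, so the decomposition has width 2, which upper-bounds the treewidth. Conversely, {0, 7, 8} is a clique of size 3, and the vertices of any clique must share a bag in every tree decomposition; so some bag has ≥ 3 vertices and tw(G) ≥ 2. Combining the bounds, tw(G) = 2.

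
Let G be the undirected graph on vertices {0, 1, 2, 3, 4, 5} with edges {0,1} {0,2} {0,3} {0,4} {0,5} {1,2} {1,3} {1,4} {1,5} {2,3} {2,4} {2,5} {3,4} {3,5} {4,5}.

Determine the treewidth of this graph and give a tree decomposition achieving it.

Treewidth 5.
One such decomposition:
Bags: B1 = {0, 1, 2, 3, 4, 5}
Tree: (single bag)

A single bag containing all 6 vertices is trivially a valid decomposition of width 5. On the other hand G contains the 6-clique {0, 1, 2, 3, 4, 5}. A clique must lie in a single bag of any decomposition, so no decomposition can have width below 5. Hence tw(G) = 5 exactly.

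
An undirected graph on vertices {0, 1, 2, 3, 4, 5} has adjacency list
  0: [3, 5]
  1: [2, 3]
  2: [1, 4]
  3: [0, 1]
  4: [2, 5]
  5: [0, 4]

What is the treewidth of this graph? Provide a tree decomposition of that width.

Every bag has size at most 3, so the width is 3 − 1 = 2 and tw(G) ≤ 2. Since 5–4–2–1–3–0–5 is a cycle in G, G is not acyclic. Forests are exactly the graphs of treewidth ≤ 1, so tw(G) ≥ 2. The upper and lower bounds meet at 2, so that is the treewidth.

Treewidth 2.
Bags: B1 = {2, 4, 5}  B2 = {1, 2, 5}  B3 = {1, 3, 5}  B4 = {0, 3, 5}
Tree: B1–B2, B2–B3, B3–B4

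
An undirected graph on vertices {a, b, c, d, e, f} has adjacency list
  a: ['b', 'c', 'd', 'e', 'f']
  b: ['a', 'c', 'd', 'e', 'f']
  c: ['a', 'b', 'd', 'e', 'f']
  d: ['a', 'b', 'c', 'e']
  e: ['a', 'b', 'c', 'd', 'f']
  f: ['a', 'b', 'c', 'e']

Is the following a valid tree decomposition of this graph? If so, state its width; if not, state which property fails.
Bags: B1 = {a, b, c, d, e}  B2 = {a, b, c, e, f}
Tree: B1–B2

Yes; width 4.

Every vertex of G appears in some bag (union = {a, b, c, d, e, f}); every edge is covered by a bag; and for each vertex v the set of bags containing v is connected in the bag tree. The decomposition is therefore valid. The largest bag has 5 vertices, so the width is 4.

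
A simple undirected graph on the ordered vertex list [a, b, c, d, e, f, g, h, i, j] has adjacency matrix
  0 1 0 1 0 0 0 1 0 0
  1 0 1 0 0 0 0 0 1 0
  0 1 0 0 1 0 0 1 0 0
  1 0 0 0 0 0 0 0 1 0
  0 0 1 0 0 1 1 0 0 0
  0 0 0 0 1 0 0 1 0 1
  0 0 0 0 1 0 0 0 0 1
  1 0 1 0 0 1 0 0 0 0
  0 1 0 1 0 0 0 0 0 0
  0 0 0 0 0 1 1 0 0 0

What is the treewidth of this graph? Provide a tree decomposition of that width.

Treewidth 2.
One such decomposition:
Bags: B1 = {a, d, i}  B2 = {a, b, i}  B3 = {a, b, h}  B4 = {b, c, h}  B5 = {c, f, h}  B6 = {c, e, f}  B7 = {e, f, j}  B8 = {e, g, j}
Tree: B1–B2, B2–B3, B3–B4, B4–B5, B5–B6, B6–B7, B7–B8

Each bag holds 3 vertices, so the decomposition has width 2, which upper-bounds the treewidth. Since d–i–b–a–d is a cycle in G, G is not acyclic. Forests are exactly the graphs of treewidth ≤ 1, so tw(G) ≥ 2. The upper and lower bounds meet at 2, so that is the treewidth.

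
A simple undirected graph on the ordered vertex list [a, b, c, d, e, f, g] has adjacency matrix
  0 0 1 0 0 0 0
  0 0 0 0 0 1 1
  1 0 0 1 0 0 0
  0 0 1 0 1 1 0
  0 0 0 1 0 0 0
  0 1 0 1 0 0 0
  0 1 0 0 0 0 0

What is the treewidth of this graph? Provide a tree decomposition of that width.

Treewidth 1.
Bags: B1 = {d, e}  B2 = {d, f}  B3 = {b, f}  B4 = {c, d}  B5 = {a, c}  B6 = {b, g}
Tree: B1–B2, B2–B3, B1–B4, B4–B5, B3–B6

Each bag holds 2 vertices, so the decomposition has width 1, which upper-bounds the treewidth. G has an edge, so its treewidth is at least 1. Therefore the treewidth is 1.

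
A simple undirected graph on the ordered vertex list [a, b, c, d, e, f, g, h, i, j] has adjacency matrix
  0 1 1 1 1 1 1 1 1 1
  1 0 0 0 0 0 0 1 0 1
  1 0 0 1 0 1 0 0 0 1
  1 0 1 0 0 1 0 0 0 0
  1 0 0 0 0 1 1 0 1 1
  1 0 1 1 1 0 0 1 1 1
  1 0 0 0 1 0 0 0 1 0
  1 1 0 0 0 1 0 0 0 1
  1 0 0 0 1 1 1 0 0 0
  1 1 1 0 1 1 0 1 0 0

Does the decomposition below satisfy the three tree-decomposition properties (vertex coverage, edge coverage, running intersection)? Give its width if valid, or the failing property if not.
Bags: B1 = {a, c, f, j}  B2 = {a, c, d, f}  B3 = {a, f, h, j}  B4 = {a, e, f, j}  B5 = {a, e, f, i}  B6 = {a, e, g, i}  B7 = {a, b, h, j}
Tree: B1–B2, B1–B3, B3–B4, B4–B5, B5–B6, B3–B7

Yes; width 3.

Vertex coverage: the bags together contain {a, b, c, d, e, f, g, h, i, j}, the full vertex set. Edge coverage: each edge of G has both endpoints in at least one bag. Running intersection: for every vertex, the bags containing it form a connected subtree. All three properties hold, so this is a valid tree decomposition of width max|bag| − 1 = 3, and hence tw(G) ≤ 3.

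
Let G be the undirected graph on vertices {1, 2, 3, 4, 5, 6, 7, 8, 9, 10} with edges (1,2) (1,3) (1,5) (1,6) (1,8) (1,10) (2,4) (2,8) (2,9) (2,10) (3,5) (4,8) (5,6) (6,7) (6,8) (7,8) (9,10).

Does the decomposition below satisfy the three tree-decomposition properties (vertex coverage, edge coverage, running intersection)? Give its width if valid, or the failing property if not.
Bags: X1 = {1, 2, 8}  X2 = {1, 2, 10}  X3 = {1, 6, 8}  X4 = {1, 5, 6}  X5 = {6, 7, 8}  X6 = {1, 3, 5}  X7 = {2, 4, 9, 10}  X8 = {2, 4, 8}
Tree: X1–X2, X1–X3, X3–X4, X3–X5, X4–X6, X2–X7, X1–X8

No — bags containing vertex 4 are not connected in the tree.

A tree decomposition must satisfy three properties: every vertex lies in some bag; for every edge, both endpoints lie together in some bag; and for every vertex, the bags containing it form a connected subtree. Here bags containing vertex 4 are not connected in the tree, so the decomposition is invalid.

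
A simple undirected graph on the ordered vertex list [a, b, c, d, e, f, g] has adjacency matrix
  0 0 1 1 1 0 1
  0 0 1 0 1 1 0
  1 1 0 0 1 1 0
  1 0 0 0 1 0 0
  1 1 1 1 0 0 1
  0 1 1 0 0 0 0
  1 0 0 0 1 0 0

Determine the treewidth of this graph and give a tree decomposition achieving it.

Each bag holds 3 vertices, so the decomposition has width 2, which upper-bounds the treewidth. On the other hand G contains the 3-clique {a, d, e}. A clique must lie in a single bag of any decomposition, so no decomposition can have width below 2. Combining the bounds, tw(G) = 2.

Treewidth 2.
One such decomposition:
Bags: B1 = {a, c, e}  B2 = {b, c, e}  B3 = {a, d, e}  B4 = {a, e, g}  B5 = {b, c, f}
Tree: B1–B2, B1–B3, B3–B4, B2–B5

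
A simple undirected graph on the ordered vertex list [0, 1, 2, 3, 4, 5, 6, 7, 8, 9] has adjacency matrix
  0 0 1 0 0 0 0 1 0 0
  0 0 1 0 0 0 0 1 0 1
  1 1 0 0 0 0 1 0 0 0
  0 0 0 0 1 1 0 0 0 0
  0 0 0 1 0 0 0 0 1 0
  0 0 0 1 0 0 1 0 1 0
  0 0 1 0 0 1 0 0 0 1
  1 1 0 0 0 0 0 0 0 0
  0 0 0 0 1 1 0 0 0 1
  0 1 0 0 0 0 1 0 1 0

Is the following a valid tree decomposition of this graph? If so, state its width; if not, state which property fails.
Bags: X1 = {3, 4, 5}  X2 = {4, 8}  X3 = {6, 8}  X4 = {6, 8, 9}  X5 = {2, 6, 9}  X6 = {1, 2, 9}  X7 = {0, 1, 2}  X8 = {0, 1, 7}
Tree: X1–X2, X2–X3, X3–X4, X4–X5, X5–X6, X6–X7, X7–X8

No — edge (5,8) lies in no bag.

A tree decomposition must satisfy three properties: every vertex lies in some bag; for every edge, both endpoints lie together in some bag; and for every vertex, the bags containing it form a connected subtree. Here edge (5,8) lies in no bag, so the decomposition is invalid.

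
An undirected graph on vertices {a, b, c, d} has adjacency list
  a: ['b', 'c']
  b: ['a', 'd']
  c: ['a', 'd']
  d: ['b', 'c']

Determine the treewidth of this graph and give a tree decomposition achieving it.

Treewidth 2.
Bags: B1 = {b, c, d}  B2 = {a, b, c}
Tree: B1–B2

The largest bag has 3 vertices, giving width 2; this decomposition certifies tw(G) ≤ 2. Since c–d–b–a–c is a cycle in G, G is not acyclic. Forests are exactly the graphs of treewidth ≤ 1, so tw(G) ≥ 2. Therefore the treewidth is 2.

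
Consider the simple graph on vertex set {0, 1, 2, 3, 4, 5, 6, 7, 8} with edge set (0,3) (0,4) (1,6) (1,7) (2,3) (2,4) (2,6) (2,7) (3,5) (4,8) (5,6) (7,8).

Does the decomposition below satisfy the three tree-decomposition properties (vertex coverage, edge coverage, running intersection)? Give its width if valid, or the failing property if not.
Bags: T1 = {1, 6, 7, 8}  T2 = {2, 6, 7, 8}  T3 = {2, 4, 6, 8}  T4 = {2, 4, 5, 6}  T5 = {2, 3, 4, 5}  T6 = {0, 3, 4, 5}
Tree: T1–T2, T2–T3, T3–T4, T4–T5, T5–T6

Yes; width 3.

Every vertex of G appears in some bag (union = {0, 1, 2, 3, 4, 5, 6, 7, 8}); every edge is covered by a bag; and for each vertex v the set of bags containing v is connected in the bag tree. The decomposition is therefore valid. The largest bag has 4 vertices, so the width is 3.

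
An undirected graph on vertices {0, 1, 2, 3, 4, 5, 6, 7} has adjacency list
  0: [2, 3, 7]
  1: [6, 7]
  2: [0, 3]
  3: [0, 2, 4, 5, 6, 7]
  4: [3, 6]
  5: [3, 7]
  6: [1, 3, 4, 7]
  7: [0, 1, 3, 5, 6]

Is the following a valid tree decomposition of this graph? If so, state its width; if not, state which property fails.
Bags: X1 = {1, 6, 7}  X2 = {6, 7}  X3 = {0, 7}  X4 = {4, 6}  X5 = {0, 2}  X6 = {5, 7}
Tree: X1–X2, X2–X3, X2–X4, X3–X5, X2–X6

No — vertex 3 appears in no bag.

A tree decomposition must satisfy three properties: every vertex lies in some bag; for every edge, both endpoints lie together in some bag; and for every vertex, the bags containing it form a connected subtree. Here vertex 3 appears in no bag, so the decomposition is invalid.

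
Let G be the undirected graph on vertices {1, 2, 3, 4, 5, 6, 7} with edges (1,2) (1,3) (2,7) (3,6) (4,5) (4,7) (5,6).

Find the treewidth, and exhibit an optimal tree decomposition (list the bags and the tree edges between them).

Treewidth 2.
Bags: B1 = {1, 2, 7}  B2 = {1, 4, 7}  B3 = {1, 4, 5}  B4 = {1, 5, 6}  B5 = {1, 3, 6}
Tree: B1–B2, B2–B3, B3–B4, B4–B5

Every bag has size at most 3, so the width is 3 − 1 = 2 and tw(G) ≤ 2. Since 1–2–7–4–5–6–3–1 is a cycle in G, G is not acyclic. Forests are exactly the graphs of treewidth ≤ 1, so tw(G) ≥ 2. Combining the bounds, tw(G) = 2.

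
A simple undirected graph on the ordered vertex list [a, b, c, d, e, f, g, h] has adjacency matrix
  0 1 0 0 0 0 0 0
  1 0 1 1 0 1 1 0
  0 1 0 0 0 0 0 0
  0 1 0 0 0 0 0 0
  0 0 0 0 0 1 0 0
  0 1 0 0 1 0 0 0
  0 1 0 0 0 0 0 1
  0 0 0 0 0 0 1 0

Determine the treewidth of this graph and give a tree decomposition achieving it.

Treewidth 1.
One optimal decomposition is:
Bags: B1 = {b, g}  B2 = {a, b}  B3 = {b, c}  B4 = {b, d}  B5 = {g, h}  B6 = {b, f}  B7 = {e, f}
Tree: B1–B2, B2–B3, B1–B4, B1–B5, B2–B6, B6–B7

Each bag holds 2 vertices, so the decomposition has width 1, which upper-bounds the treewidth. Since G has at least one edge (e.g. b–g), it is not an edgeless graph, so tw(G) ≥ 1. Hence tw(G) = 1 exactly.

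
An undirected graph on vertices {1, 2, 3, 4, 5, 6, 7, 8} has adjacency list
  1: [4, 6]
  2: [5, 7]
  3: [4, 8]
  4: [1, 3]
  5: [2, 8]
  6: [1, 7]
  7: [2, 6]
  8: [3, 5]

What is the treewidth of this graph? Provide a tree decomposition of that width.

The largest bag has 3 vertices, giving width 2; this decomposition certifies tw(G) ≤ 2. Since 7–2–5–8–3–4–1–6–7 is a cycle in G, G is not acyclic. Forests are exactly the graphs of treewidth ≤ 1, so tw(G) ≥ 2. Therefore the treewidth is 2.

Treewidth 2.
One such decomposition:
Bags: B1 = {2, 5, 7}  B2 = {5, 7, 8}  B3 = {3, 7, 8}  B4 = {3, 4, 7}  B5 = {1, 4, 7}  B6 = {1, 6, 7}
Tree: B1–B2, B2–B3, B3–B4, B4–B5, B5–B6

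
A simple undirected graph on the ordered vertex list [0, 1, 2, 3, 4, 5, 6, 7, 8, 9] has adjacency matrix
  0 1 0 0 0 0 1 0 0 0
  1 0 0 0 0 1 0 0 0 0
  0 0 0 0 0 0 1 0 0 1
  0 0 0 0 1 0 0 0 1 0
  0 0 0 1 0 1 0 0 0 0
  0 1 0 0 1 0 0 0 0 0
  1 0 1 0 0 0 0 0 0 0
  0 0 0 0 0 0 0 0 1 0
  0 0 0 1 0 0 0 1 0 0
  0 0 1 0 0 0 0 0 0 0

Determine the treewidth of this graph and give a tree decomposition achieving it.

Treewidth 1.
One optimal decomposition is:
Bags: B1 = {2, 9}  B2 = {2, 6}  B3 = {0, 6}  B4 = {0, 1}  B5 = {1, 5}  B6 = {4, 5}  B7 = {3, 4}  B8 = {3, 8}  B9 = {7, 8}
Tree: B1–B2, B2–B3, B3–B4, B4–B5, B5–B6, B6–B7, B7–B8, B8–B9

Each bag holds 2 vertices, so the decomposition has width 1, which upper-bounds the treewidth. G has an edge, so its treewidth is at least 1. Therefore the treewidth is 1.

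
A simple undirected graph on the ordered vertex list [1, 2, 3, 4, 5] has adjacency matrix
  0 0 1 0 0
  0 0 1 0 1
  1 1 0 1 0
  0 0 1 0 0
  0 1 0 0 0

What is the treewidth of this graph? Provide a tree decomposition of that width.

Treewidth 1.
Bags: B1 = {1, 3}  B2 = {2, 3}  B3 = {3, 4}  B4 = {2, 5}
Tree: B1–B2, B2–B3, B2–B4

The largest bag has 2 vertices, giving width 1; this decomposition certifies tw(G) ≤ 1. Since G has at least one edge (e.g. 3–1), it is not an edgeless graph, so tw(G) ≥ 1. Combining the bounds, tw(G) = 1.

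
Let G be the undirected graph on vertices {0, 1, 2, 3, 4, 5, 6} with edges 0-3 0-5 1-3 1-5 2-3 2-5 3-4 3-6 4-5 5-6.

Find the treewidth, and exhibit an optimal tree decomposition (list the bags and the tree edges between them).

Treewidth 2.
One such decomposition:
Bags: B1 = {0, 3, 5}  B2 = {3, 5, 6}  B3 = {1, 3, 5}  B4 = {2, 3, 5}  B5 = {3, 4, 5}
Tree: B1–B2, B2–B3, B3–B4, B4–B5

Every bag has size at most 3, so the width is 3 − 1 = 2 and tw(G) ≤ 2. The edges 5–0–3–6–5 form a cycle, so G is not a tree and its treewidth is at least 2. Therefore the treewidth is 2.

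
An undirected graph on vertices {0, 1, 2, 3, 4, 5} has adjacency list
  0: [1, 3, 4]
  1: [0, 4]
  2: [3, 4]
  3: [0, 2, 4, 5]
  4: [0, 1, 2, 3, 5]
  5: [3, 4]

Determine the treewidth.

2

A width-2 tree decomposition is:
Bags: B1 = {0, 3, 4}  B2 = {2, 3, 4}  B3 = {0, 1, 4}  B4 = {3, 4, 5}
Tree: B1–B2, B1–B3, B2–B4
Every bag has size at most 3, so the width is 3 − 1 = 2 and tw(G) ≤ 2. Conversely, {0, 1, 4} is a clique of size 3, and the vertices of any clique must share a bag in every tree decomposition; so some bag has ≥ 3 vertices and tw(G) ≥ 2. Hence tw(G) = 2 exactly.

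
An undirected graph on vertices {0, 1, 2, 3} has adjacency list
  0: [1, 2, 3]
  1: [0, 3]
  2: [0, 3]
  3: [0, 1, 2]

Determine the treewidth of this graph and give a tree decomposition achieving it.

Treewidth 2.
Bags: B1 = {0, 2, 3}  B2 = {0, 1, 3}
Tree: B1–B2

Each bag holds 3 vertices, so the decomposition has width 2, which upper-bounds the treewidth. For the lower bound, the 3 vertices {0, 1, 3} are pairwise adjacent, and any tree decomposition puts a clique entirely inside one bag — forcing width ≥ 2. The upper and lower bounds meet at 2, so that is the treewidth.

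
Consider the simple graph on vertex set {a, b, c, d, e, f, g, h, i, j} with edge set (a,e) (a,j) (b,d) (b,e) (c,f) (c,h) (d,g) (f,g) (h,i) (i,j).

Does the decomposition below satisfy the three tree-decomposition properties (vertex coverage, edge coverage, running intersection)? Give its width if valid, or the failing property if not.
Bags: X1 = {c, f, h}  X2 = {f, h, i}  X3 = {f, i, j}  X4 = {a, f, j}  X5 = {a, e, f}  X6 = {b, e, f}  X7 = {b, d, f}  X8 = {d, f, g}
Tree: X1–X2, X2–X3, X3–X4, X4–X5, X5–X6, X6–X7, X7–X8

Yes; width 2.

Checking the three conditions: (i) the bags cover all of {a, b, c, d, e, f, g, h, i, j}; (ii) for each edge, some bag contains both endpoints; (iii) the bags containing any fixed vertex form a subtree. All hold, so the decomposition is valid with width 3 − 1 = 2.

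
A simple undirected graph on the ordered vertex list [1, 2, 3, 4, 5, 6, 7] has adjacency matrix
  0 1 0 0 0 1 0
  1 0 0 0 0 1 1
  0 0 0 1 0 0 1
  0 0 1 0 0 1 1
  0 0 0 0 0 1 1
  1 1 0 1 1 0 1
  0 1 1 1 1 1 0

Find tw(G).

A width-2 tree decomposition is:
Bags: B1 = {5, 6, 7}  B2 = {4, 6, 7}  B3 = {3, 4, 7}  B4 = {2, 6, 7}  B5 = {1, 2, 6}
Tree: B1–B2, B2–B3, B1–B4, B4–B5
Each bag holds 3 vertices, so the decomposition has width 2, which upper-bounds the treewidth. On the other hand G contains the 3-clique {3, 4, 7}. A clique must lie in a single bag of any decomposition, so no decomposition can have width below 2. Combining the bounds, tw(G) = 2.

2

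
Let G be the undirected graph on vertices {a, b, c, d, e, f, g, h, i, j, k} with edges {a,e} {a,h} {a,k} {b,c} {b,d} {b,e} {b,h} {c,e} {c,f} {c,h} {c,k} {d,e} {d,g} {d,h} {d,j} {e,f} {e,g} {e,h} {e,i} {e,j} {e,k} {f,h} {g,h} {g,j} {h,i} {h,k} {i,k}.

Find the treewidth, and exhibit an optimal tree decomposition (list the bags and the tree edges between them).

The largest bag has 4 vertices, giving width 3; this decomposition certifies tw(G) ≤ 3. On the other hand G contains the 4-clique {d, e, g, j}. A clique must lie in a single bag of any decomposition, so no decomposition can have width below 3. Therefore the treewidth is 3.

Treewidth 3.
One such decomposition:
Bags: B1 = {b, c, e, h}  B2 = {b, d, e, h}  B3 = {c, e, f, h}  B4 = {c, e, h, k}  B5 = {d, e, g, h}  B6 = {a, e, h, k}  B7 = {e, h, i, k}  B8 = {d, e, g, j}
Tree: B1–B2, B1–B3, B1–B4, B2–B5, B4–B6, B6–B7, B5–B8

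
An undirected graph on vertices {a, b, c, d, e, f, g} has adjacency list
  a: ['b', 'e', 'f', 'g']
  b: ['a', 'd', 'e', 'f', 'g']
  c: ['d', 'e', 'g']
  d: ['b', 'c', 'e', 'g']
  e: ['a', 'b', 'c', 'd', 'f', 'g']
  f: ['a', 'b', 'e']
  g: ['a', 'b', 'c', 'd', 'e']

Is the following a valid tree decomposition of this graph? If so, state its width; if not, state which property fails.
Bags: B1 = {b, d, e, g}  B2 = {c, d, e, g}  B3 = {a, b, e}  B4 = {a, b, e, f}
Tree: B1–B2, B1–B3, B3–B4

No — edge (g,a) lies in no bag.

A tree decomposition must satisfy three properties: every vertex lies in some bag; for every edge, both endpoints lie together in some bag; and for every vertex, the bags containing it form a connected subtree. Here edge (g,a) lies in no bag, so the decomposition is invalid.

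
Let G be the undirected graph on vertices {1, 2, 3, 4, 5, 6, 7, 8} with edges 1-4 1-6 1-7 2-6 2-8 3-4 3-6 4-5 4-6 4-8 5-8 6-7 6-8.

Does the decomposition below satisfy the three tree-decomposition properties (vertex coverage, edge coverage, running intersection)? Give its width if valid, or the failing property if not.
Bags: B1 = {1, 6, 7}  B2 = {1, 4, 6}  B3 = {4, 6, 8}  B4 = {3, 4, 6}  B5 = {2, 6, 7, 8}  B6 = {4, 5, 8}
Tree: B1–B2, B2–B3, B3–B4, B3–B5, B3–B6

No — bags containing vertex 7 are not connected in the tree.

A tree decomposition must satisfy three properties: every vertex lies in some bag; for every edge, both endpoints lie together in some bag; and for every vertex, the bags containing it form a connected subtree. Here bags containing vertex 7 are not connected in the tree, so the decomposition is invalid.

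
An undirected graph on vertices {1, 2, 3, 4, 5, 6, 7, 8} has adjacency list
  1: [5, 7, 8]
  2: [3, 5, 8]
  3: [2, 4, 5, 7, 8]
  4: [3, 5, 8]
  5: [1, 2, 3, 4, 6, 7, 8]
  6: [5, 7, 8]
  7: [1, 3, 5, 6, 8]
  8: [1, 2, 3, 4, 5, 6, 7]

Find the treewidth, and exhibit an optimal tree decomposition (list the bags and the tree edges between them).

Treewidth 3.
One optimal decomposition is:
Bags: B1 = {5, 6, 7, 8}  B2 = {3, 5, 7, 8}  B3 = {2, 3, 5, 8}  B4 = {3, 4, 5, 8}  B5 = {1, 5, 7, 8}
Tree: B1–B2, B2–B3, B3–B4, B1–B5

Every bag has size at most 4, so the width is 4 − 1 = 3 and tw(G) ≤ 3. On the other hand G contains the 4-clique {1, 5, 7, 8}. A clique must lie in a single bag of any decomposition, so no decomposition can have width below 3. Combining the bounds, tw(G) = 3.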